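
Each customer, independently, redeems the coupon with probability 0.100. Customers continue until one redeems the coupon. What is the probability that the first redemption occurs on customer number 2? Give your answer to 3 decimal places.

Geometric (trials to first success), p = 0.10.
P(Y = 2) = (1−p)^1 · p = 0.9 · 0.10 = 0.09000

0.090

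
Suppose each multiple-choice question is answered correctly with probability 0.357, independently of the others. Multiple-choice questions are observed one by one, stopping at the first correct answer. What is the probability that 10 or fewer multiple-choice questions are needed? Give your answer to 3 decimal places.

Y = number of multiple-choice questions to the first success; geometric, p = 0.357.
P(Y ≤ 10) = 1 − (1−p)^10 = 1 − 0.01208 = 0.98792

0.988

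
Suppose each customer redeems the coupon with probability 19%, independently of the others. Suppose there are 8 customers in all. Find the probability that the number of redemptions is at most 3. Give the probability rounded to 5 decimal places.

0.95244

X ~ Binomial(8, 0.19); P(X ≤ 3) = Σ C(8,k) p^k (1−p)^(8−k) over k:
  k=0: C(8,0)·0.19^0·0.81^8 = 0.1853020
  k=1: C(8,1)·0.19^1·0.81^7 = 0.3477272
  k=2: C(8,2)·0.19^2·0.81^6 = 0.2854798
  k=3: C(8,3)·0.19^3·0.81^5 = 0.1339288
Total = 0.9524378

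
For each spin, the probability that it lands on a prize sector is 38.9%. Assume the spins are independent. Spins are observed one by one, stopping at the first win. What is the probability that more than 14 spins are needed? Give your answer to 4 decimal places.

0.0010

Y = number of spins to the first success; geometric, p = 0.389.
P(Y > 14) = P(first 14 all fail) = (1−p)^14 = 0.001011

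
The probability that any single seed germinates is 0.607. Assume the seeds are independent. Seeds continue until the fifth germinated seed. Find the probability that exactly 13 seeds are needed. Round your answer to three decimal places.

0.023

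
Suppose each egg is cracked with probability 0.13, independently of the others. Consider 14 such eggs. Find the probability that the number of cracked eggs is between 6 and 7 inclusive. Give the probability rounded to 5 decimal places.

X ~ Binomial(14, 0.13); P(6 ≤ X ≤ 7) = Σ C(14,k) p^k (1−p)^(14−k) over k:
  k=6: C(14,6)·0.13^6·0.87^8 = 0.0047574
  k=7: C(14,7)·0.13^7·0.87^7 = 0.0008124
Total = 0.0055698

0.00557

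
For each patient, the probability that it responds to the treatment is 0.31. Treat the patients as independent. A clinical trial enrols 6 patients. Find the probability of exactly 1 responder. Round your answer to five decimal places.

X ~ Binomial(n=6, p=0.31).
P(X=1) = C(6,1) · p^1 · (1−p)^5
= 6 · 0.31 · 0.1564 = 0.2909098

0.29091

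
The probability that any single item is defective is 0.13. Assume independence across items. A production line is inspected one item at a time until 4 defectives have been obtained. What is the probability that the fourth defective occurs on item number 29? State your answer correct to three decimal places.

0.029

Y = trial on which the fourth success occurs; negative binomial, r=4, p=0.13.
P(Y=29) = C(28,3) · p^4 · (1−p)^25
= 3276 · 0.00028561 · 0.03076 = 0.02878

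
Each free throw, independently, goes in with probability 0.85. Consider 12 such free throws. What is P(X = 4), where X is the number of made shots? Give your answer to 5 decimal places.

0.00007

X ~ Binomial(n=12, p=0.85).
P(X=4) = C(12,4) · p^4 · (1−p)^8
= 495 · 0.52201 · 2.5629e-07 = 0.0000662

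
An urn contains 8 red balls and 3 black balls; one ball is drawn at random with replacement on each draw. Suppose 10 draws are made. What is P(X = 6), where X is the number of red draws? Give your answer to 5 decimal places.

0.17192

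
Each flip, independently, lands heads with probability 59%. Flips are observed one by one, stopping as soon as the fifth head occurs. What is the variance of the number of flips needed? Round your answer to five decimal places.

Y = total flips until the fifth success; negative binomial with r=5, p=0.59.
Var(Y) = r(1−p)/p² = 5·0.41 / 0.59² = 5.8891123

5.88911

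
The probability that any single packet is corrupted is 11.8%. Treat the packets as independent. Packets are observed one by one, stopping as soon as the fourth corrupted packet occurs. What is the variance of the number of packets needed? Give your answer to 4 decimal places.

253.3755

Y = total packets until the fourth success; negative binomial with r=4, p=0.118.
Var(Y) = r(1−p)/p² = 4·0.882 / 0.118² = 253.375467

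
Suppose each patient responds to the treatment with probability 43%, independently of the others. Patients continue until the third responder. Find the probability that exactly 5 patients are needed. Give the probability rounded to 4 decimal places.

Y = trial on which the third success occurs; negative binomial, r=3, p=0.43.
P(Y=5) = C(4,2) · p^3 · (1−p)^2
= 6 · 0.079507 · 0.3249 = 0.154991

0.1550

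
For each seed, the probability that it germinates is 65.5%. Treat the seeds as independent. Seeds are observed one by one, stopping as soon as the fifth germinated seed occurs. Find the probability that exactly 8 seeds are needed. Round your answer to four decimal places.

Y = trial on which the fifth success occurs; negative binomial, r=5, p=0.655.
P(Y=8) = C(7,4) · p^5 · (1−p)^3
= 35 · 0.12056 · 0.041064 = 0.173273

0.1733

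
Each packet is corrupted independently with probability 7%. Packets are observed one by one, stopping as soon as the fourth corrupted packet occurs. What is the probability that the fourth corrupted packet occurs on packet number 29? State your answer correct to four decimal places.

0.0128

Y = trial on which the fourth success occurs; negative binomial, r=4, p=0.07.
P(Y=29) = C(28,3) · p^4 · (1−p)^25
= 3276 · 2.401e-05 · 0.16296 = 0.012818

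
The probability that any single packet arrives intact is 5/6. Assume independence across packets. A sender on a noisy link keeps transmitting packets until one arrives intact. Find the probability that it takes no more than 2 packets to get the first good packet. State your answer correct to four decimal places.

0.9722

Y = number of packets to the first success; geometric, p = 0.833333.
P(Y ≤ 2) = 1 − (1−p)^2 = 1 − 0.027778 = 0.972222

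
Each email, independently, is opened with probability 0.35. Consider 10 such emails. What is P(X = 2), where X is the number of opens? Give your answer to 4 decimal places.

0.1757

X ~ Binomial(n=10, p=0.35).
P(X=2) = C(10,2) · p^2 · (1−p)^8
= 45 · 0.1225 · 0.031864 = 0.175653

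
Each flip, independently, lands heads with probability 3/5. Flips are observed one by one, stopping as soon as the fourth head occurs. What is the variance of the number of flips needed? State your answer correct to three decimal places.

4.444

Y = total flips until the fourth success; negative binomial with r=4, p=0.60.
Var(Y) = r(1−p)/p² = 4·0.40 / 0.60² = 4.44444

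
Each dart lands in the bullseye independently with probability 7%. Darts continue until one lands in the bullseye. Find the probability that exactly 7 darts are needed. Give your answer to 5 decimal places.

0.04529

Geometric (trials to first success), p = 0.07.
P(Y = 7) = (1−p)^6 · p = 0.64699 · 0.07 = 0.0452893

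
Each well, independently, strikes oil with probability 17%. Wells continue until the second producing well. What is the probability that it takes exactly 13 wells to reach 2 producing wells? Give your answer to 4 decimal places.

Y = trial on which the second success occurs; negative binomial, r=2, p=0.17.
P(Y=13) = C(12,1) · p^2 · (1−p)^11
= 12 · 0.0289 · 0.12878 = 0.044662

0.0447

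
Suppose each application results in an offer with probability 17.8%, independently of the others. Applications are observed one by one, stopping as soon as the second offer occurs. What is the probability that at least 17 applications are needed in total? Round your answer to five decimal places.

0.19397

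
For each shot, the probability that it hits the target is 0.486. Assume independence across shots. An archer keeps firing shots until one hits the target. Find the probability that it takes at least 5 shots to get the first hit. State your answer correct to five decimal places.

0.06980

Y = number of shots to the first success; geometric, p = 0.486.
P(Y > 4) = P(first 4 all fail) = (1−p)^4 = 0.0697995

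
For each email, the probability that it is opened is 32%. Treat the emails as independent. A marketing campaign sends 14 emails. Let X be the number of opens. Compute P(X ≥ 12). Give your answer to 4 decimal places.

X ~ Binomial(14, 0.32); P(X ≥ 12) = Σ C(14,k) p^k (1−p)^(14−k) over k:
  k=12: C(14,12)·0.32^12·0.68^2 = 0.000049
  k=13: C(14,13)·0.32^13·0.68^1 = 0.000004
  k=14: C(14,14)·0.32^14·0.68^0 = 0.000000
Total = 0.000052

0.0001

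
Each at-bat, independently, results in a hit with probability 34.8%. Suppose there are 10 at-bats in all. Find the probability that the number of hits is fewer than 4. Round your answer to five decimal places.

0.51926

X ~ Binomial(10, 0.348); P(X ≤ 3) = Σ C(10,k) p^k (1−p)^(10−k) over k:
  k=0: C(10,0)·0.348^0·0.652^10 = 0.0138828
  k=1: C(10,1)·0.348^1·0.652^9 = 0.0740982
  k=2: C(10,2)·0.348^2·0.652^8 = 0.1779720
  k=3: C(10,3)·0.348^3·0.652^7 = 0.2533099
Total = 0.5192629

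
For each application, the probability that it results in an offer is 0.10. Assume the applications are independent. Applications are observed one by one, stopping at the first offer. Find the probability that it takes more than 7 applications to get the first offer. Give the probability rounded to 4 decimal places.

Y = number of applications to the first success; geometric, p = 0.10.
P(Y > 7) = P(first 7 all fail) = (1−p)^7 = 0.478297

0.4783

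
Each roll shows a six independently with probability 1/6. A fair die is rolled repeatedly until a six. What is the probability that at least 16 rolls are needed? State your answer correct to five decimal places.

0.06491

Y = number of rolls to the first success; geometric, p = 0.166667.
P(Y > 15) = P(first 15 all fail) = (1−p)^15 = 0.0649055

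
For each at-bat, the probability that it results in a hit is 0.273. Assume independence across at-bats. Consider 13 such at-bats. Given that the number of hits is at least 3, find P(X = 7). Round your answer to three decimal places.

X ~ Binomial(13, 0.273). Want P(X=7 | X≥3) = P(X=7) / P(X≥3).
P(X=7) = C(13,7)·0.273^7·0.727^6 = 0.02863
P(X≥3) = 1 − 0.01585 − 0.07736 − 0.17430 = 0.73249
Ratio = 0.02863 / 0.73249 = 0.03909

0.039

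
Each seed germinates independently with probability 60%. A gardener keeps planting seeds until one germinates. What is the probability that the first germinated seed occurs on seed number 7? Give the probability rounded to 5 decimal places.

0.00246

Geometric (trials to first success), p = 0.60.
P(Y = 7) = (1−p)^6 · p = 0.004096 · 0.60 = 0.0024576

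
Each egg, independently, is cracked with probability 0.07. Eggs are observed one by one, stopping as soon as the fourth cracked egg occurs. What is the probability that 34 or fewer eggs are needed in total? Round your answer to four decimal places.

Finishing within 34 eggs ⇔ at least 4 successes in the first 34. With X ~ Binomial(34, 0.07), P(Y ≤ 34) = 1 − P(X ≤ 3).
  k=0: C(34,0)·0.07^0·0.93^34 = 0.084805
  k=1: C(34,1)·0.07^1·0.93^33 = 0.217027
  k=2: C(34,2)·0.07^2·0.93^32 = 0.269534
  k=3: C(34,3)·0.07^3·0.93^31 = 0.216400
1 − 0.787766 = 0.212234

0.2122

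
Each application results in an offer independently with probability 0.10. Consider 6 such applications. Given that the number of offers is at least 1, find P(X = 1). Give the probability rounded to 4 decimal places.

X ~ Binomial(6, 0.10). Want P(X=1 | X≥1) = P(X=1) / P(X≥1).
P(X=1) = C(6,1)·0.10^1·0.90^5 = 0.354294
P(X≥1) = 1 − 0.531441 = 0.468559
Ratio = 0.354294 / 0.468559 = 0.756135

0.7561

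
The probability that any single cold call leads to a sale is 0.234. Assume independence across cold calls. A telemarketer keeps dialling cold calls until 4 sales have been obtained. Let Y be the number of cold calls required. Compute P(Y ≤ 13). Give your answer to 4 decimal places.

0.3622

Finishing within 13 cold calls ⇔ at least 4 successes in the first 13. With X ~ Binomial(13, 0.234), P(Y ≤ 13) = 1 − P(X ≤ 3).
  k=0: C(13,0)·0.234^0·0.766^13 = 0.031259
  k=1: C(13,1)·0.234^1·0.766^12 = 0.124138
  k=2: C(13,2)·0.234^2·0.766^11 = 0.227532
  k=3: C(13,3)·0.234^3·0.766^10 = 0.254860
1 − 0.637789 = 0.362211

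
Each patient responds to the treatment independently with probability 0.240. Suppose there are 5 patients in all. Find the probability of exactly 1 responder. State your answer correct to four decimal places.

0.4003

X ~ Binomial(n=5, p=0.24).
P(X=1) = C(5,1) · p^1 · (1−p)^4
= 5 · 0.24 · 0.33362 = 0.400346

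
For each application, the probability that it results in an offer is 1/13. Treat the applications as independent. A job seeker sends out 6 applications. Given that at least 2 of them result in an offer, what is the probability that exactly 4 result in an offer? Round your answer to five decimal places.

0.00621

X ~ Binomial(6, 0.076923). Want P(X=4 | X≥2) = P(X=4) / P(X≥2).
P(X=4) = C(6,4)·0.076923^4·0.923077^2 = 0.0004475
P(X≥2) = 1 − 0.6186249 − 0.3093124 = 0.0720627
Ratio = 0.0004475 / 0.0720627 = 0.0062099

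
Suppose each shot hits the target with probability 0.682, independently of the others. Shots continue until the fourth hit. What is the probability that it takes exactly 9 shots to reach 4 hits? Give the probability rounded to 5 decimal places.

Y = trial on which the fourth success occurs; negative binomial, r=4, p=0.682.
P(Y=9) = C(8,3) · p^4 · (1−p)^5
= 56 · 0.21634 · 0.0032519 = 0.0393968

0.03940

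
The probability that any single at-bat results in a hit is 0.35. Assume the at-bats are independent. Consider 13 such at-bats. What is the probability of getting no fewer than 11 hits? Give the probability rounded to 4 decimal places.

0.0003

X ~ Binomial(13, 0.35); P(X ≥ 11) = Σ C(13,k) p^k (1−p)^(13−k) over k:
  k=11: C(13,11)·0.35^11·0.65^2 = 0.000318
  k=12: C(13,12)·0.35^12·0.65^1 = 0.000029
  k=13: C(13,13)·0.35^13·0.65^0 = 0.000001
Total = 0.000348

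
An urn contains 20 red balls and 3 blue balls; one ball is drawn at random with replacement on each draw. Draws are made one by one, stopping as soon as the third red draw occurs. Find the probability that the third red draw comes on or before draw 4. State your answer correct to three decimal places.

Finishing within 4 draws ⇔ at least 3 successes in the first 4. With X ~ Binomial(4, 0.869565), P(Y ≤ 4) = 1 − P(X ≤ 2).
  k=0: C(4,0)·0.869565^0·0.130435^4 = 0.00029
  k=1: C(4,1)·0.869565^1·0.130435^3 = 0.00772
  k=2: C(4,2)·0.869565^2·0.130435^2 = 0.07719
1 − 0.08519 = 0.91481

0.915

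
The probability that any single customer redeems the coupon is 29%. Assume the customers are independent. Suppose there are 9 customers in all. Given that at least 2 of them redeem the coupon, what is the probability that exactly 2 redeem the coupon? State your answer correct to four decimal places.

0.3505

X ~ Binomial(9, 0.29). Want P(X=2 | X≥2) = P(X=2) / P(X≥2).
P(X=2) = C(9,2)·0.29^2·0.71^7 = 0.275364
P(X≥2) = 1 − 0.045849 − 0.168542 = 0.785610
Ratio = 0.275364 / 0.785610 = 0.350510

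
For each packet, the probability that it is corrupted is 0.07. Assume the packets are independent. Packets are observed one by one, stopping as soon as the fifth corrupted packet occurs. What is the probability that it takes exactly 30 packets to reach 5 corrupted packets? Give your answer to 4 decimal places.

Y = trial on which the fifth success occurs; negative binomial, r=5, p=0.07.
P(Y=30) = C(29,4) · p^5 · (1−p)^25
= 23751 · 1.6807e-06 · 0.16296 = 0.006505

0.0065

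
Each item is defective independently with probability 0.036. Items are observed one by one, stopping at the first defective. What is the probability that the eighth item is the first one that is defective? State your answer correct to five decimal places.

0.02785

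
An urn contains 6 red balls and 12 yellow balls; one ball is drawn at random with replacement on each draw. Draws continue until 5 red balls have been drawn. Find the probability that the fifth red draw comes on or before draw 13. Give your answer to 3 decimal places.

0.448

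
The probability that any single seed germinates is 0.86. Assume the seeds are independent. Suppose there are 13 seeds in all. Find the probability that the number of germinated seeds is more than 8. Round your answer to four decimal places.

X ~ Binomial(13, 0.86); P(X ≥ 9) = Σ C(13,k) p^k (1−p)^(13−k) over k:
  k=9: C(13,9)·0.86^9·0.14^4 = 0.070681
  k=10: C(13,10)·0.86^10·0.14^3 = 0.173674
  k=11: C(13,11)·0.86^11·0.14^2 = 0.290960
  k=12: C(13,12)·0.86^12·0.14^1 = 0.297888
  k=13: C(13,13)·0.86^13·0.14^0 = 0.140760
Total = 0.973963

0.9740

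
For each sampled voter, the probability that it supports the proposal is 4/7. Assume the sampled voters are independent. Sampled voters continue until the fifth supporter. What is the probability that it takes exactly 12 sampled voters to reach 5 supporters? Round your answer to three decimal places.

Y = trial on which the fifth success occurs; negative binomial, r=5, p=0.571429.
P(Y=12) = C(11,4) · p^5 · (1−p)^7
= 330 · 0.060927 · 0.0026556 = 0.05339

0.053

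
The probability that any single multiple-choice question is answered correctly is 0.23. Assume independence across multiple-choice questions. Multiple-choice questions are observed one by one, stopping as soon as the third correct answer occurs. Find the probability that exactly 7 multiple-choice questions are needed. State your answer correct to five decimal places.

0.06416

Y = trial on which the third success occurs; negative binomial, r=3, p=0.23.
P(Y=7) = C(6,2) · p^3 · (1−p)^4
= 15 · 0.012167 · 0.35153 = 0.0641561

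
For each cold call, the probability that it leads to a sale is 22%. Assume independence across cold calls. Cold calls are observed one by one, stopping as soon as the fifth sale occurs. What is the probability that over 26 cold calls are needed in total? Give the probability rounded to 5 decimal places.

0.29284

Needing more than 26 cold calls ⇔ fewer than 5 successes in the first 26. With X ~ Binomial(26, 0.22), P(Y > 26) = P(X ≤ 4).
  k=0: C(26,0)·0.22^0·0.78^26 = 0.0015648
  k=1: C(26,1)·0.22^1·0.78^25 = 0.0114752
  k=2: C(26,2)·0.22^2·0.78^24 = 0.0404575
  k=3: C(26,3)·0.22^3·0.78^23 = 0.0912887
  k=4: C(26,4)·0.22^4·0.78^22 = 0.1480516
P(X ≤ 4) = 0.2928379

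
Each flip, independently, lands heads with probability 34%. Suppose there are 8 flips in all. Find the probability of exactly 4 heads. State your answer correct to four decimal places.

0.1775

X ~ Binomial(n=8, p=0.34).
P(X=4) = C(8,4) · p^4 · (1−p)^4
= 70 · 0.013363 · 0.18975 = 0.177496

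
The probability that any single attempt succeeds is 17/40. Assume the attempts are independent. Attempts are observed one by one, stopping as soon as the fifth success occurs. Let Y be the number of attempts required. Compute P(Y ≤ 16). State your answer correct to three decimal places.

0.879

Finishing within 16 attempts ⇔ at least 5 successes in the first 16. With X ~ Binomial(16, 0.425), P(Y ≤ 16) = 1 − P(X ≤ 4).
  k=0: C(16,0)·0.425^0·0.575^16 = 0.00014
  k=1: C(16,1)·0.425^1·0.575^15 = 0.00169
  k=2: C(16,2)·0.425^2·0.575^14 = 0.00936
  k=3: C(16,3)·0.425^3·0.575^13 = 0.03229
  k=4: C(16,4)·0.425^4·0.575^12 = 0.07756
1 − 0.12104 = 0.87896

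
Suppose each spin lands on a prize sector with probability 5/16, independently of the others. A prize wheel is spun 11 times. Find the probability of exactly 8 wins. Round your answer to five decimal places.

0.00488

X ~ Binomial(n=11, p=0.3125).
P(X=8) = C(11,8) · p^8 · (1−p)^3
= 165 · 9.0949e-05 · 0.32495 = 0.0048764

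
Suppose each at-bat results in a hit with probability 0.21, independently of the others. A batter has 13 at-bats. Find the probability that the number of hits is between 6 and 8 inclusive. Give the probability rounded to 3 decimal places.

0.037

X ~ Binomial(13, 0.21); P(6 ≤ X ≤ 8) = Σ C(13,k) p^k (1−p)^(13−k) over k:
  k=6: C(13,6)·0.21^6·0.79^7 = 0.02826
  k=7: C(13,7)·0.21^7·0.79^6 = 0.00751
  k=8: C(13,8)·0.21^8·0.79^5 = 0.00150
Total = 0.03727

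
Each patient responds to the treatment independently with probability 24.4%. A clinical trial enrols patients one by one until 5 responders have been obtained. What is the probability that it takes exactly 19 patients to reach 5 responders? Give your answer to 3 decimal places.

0.053

Y = trial on which the fifth success occurs; negative binomial, r=5, p=0.244.
P(Y=19) = C(18,4) · p^5 · (1−p)^14
= 3060 · 0.00086487 · 0.019921 = 0.05272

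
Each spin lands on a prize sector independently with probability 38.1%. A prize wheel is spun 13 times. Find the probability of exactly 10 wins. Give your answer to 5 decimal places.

X ~ Binomial(n=13, p=0.381).
P(X=10) = C(13,10) · p^10 · (1−p)^3
= 286 · 6.4454e-05 · 0.23718 = 0.0043721

0.00437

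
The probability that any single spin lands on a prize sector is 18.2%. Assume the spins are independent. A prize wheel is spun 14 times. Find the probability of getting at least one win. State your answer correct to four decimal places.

0.9399

P(at least one) = 1 − P(none) = 1 − (1 − 0.182)^14
= 1 − 0.060055 = 0.939945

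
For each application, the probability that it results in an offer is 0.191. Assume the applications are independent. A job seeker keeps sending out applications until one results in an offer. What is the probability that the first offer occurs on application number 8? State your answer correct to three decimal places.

Geometric (trials to first success), p = 0.191.
P(Y = 8) = (1−p)^7 · p = 0.2268 · 0.191 = 0.04332

0.043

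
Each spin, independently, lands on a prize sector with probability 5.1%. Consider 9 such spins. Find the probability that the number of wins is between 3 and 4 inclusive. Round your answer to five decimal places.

0.00880

X ~ Binomial(9, 0.051); P(3 ≤ X ≤ 4) = Σ C(9,k) p^k (1−p)^(9−k) over k:
  k=3: C(9,3)·0.051^3·0.949^6 = 0.0081393
  k=4: C(9,4)·0.051^4·0.949^5 = 0.0006561
Total = 0.0087954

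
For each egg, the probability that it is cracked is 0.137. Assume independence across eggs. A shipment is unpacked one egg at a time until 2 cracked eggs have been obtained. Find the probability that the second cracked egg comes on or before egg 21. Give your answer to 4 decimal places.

Finishing within 21 eggs ⇔ at least 2 successes in the first 21. With X ~ Binomial(21, 0.137), P(Y ≤ 21) = 1 − P(X ≤ 1).
  k=0: C(21,0)·0.137^0·0.863^21 = 0.045313
  k=1: C(21,1)·0.137^1·0.863^20 = 0.151062
1 − 0.196376 = 0.803624

0.8036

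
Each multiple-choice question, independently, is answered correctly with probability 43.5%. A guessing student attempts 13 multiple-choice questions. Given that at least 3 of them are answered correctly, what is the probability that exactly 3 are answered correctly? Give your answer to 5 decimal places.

0.08081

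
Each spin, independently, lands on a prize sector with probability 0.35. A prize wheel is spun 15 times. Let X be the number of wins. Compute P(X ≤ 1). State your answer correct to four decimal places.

0.0142

X ~ Binomial(15, 0.35); P(X ≤ 1) = Σ C(15,k) p^k (1−p)^(15−k) over k:
  k=0: C(15,0)·0.35^0·0.65^15 = 0.001562
  k=1: C(15,1)·0.35^1·0.65^14 = 0.012617
Total = 0.014179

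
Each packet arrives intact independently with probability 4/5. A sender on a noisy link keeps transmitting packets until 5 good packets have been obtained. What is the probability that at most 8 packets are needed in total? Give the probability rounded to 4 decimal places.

Finishing within 8 packets ⇔ at least 5 successes in the first 8. With X ~ Binomial(8, 0.80), P(Y ≤ 8) = 1 − P(X ≤ 4).
  k=0: C(8,0)·0.80^0·0.20^8 = 0.000003
  k=1: C(8,1)·0.80^1·0.20^7 = 0.000082
  k=2: C(8,2)·0.80^2·0.20^6 = 0.001147
  k=3: C(8,3)·0.80^3·0.20^5 = 0.009175
  k=4: C(8,4)·0.80^4·0.20^4 = 0.045875
1 − 0.056282 = 0.943718

0.9437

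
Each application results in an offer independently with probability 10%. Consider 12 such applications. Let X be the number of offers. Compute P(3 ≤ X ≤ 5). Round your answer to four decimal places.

0.1103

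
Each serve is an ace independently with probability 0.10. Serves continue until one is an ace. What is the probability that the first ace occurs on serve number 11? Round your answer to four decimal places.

0.0349

Geometric (trials to first success), p = 0.10.
P(Y = 11) = (1−p)^10 · p = 0.34868 · 0.10 = 0.034868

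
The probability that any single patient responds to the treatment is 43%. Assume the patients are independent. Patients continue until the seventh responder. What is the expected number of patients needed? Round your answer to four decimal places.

16.2791

Y = total patients until the seventh success; negative binomial with r=7, p=0.43.
E[Y] = r / p = 7 / 0.43 = 16.279070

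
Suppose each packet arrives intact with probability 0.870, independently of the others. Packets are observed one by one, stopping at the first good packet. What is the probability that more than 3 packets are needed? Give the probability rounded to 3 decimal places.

0.002

Y = number of packets to the first success; geometric, p = 0.87.
P(Y > 3) = P(first 3 all fail) = (1−p)^3 = 0.00220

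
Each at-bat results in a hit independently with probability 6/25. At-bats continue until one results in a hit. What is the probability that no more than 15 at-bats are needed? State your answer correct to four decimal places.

0.9837

Y = number of at-bats to the first success; geometric, p = 0.24.
P(Y ≤ 15) = 1 − (1−p)^15 = 1 − 0.016301 = 0.983699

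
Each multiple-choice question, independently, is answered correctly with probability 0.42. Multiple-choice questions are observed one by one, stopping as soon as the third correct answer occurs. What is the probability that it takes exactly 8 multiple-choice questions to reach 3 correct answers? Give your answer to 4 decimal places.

0.1021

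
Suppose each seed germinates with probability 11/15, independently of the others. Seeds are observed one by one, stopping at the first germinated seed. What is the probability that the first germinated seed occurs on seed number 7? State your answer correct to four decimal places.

Geometric (trials to first success), p = 0.733333.
P(Y = 7) = (1−p)^6 · p = 0.00035959 · 0.733333 = 0.000264

0.0003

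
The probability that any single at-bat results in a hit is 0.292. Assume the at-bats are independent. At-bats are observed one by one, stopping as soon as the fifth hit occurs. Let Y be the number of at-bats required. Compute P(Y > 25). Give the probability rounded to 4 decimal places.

Needing more than 25 at-bats ⇔ fewer than 5 successes in the first 25. With X ~ Binomial(25, 0.292), P(Y > 25) = P(X ≤ 4).
  k=0: C(25,0)·0.292^0·0.708^25 = 0.000178
  k=1: C(25,1)·0.292^1·0.708^24 = 0.001837
  k=2: C(25,2)·0.292^2·0.708^23 = 0.009092
  k=3: C(25,3)·0.292^3·0.708^22 = 0.028748
  k=4: C(25,4)·0.292^4·0.708^21 = 0.065211
P(X ≤ 4) = 0.105066

0.1051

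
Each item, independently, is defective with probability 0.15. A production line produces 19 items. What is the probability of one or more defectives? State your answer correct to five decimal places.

0.95440

P(at least one) = 1 − P(none) = 1 − (1 − 0.15)^19
= 1 − 0.0455994 = 0.9544006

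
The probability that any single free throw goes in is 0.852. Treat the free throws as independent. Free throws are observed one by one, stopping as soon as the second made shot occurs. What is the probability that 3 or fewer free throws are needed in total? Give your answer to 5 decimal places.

0.94077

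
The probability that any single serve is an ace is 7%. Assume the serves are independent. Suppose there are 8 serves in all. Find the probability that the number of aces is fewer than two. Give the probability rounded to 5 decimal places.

X ~ Binomial(8, 0.07); P(X ≤ 1) = Σ C(8,k) p^k (1−p)^(8−k) over k:
  k=0: C(8,0)·0.07^0·0.93^8 = 0.5595818
  k=1: C(8,1)·0.07^1·0.93^7 = 0.3369525
Total = 0.8965343

0.89653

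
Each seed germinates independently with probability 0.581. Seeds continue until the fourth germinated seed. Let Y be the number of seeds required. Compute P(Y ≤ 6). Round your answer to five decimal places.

0.50497

Finishing within 6 seeds ⇔ at least 4 successes in the first 6. With X ~ Binomial(6, 0.581), P(Y ≤ 6) = 1 − P(X ≤ 3).
  k=0: C(6,0)·0.581^0·0.419^6 = 0.0054111
  k=1: C(6,1)·0.581^1·0.419^5 = 0.0450192
  k=2: C(6,2)·0.581^2·0.419^4 = 0.1560629
  k=3: C(6,3)·0.581^3·0.419^3 = 0.2885363
1 − 0.4950294 = 0.5049706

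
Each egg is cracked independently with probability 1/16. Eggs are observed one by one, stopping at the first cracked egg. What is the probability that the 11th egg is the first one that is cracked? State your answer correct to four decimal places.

Geometric (trials to first success), p = 0.0625.
P(Y = 11) = (1−p)^10 · p = 0.52446 · 0.0625 = 0.032779

0.0328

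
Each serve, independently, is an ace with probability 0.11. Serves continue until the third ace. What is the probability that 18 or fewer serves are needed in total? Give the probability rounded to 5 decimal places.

0.31728

Finishing within 18 serves ⇔ at least 3 successes in the first 18. With X ~ Binomial(18, 0.11), P(Y ≤ 18) = 1 − P(X ≤ 2).
  k=0: C(18,0)·0.11^0·0.89^18 = 0.1227496
  k=1: C(18,1)·0.11^1·0.89^17 = 0.2730834
  k=2: C(18,2)·0.11^2·0.89^16 = 0.2868910
1 − 0.6827240 = 0.3172760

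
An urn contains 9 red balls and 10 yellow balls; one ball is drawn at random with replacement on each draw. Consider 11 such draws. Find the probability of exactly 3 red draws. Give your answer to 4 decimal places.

X ~ Binomial(n=11, p=0.473684).
P(X=3) = C(11,3) · p^3 · (1−p)^8
= 165 · 0.10628 · 0.005888 = 0.103258

0.1033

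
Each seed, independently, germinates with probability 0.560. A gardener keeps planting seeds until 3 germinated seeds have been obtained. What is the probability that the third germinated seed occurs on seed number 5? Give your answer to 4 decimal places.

0.2040

Y = trial on which the third success occurs; negative binomial, r=3, p=0.56.
P(Y=5) = C(4,2) · p^3 · (1−p)^2
= 6 · 0.17562 · 0.1936 = 0.203996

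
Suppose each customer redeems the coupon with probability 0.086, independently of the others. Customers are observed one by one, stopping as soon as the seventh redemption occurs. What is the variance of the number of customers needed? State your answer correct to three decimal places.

865.062

Y = total customers until the seventh success; negative binomial with r=7, p=0.086.
Var(Y) = r(1−p)/p² = 7·0.914 / 0.086² = 865.06220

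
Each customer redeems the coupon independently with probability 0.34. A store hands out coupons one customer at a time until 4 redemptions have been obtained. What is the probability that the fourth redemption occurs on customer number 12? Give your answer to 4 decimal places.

Y = trial on which the fourth success occurs; negative binomial, r=4, p=0.34.
P(Y=12) = C(11,3) · p^4 · (1−p)^8
= 165 · 0.013363 · 0.036004 = 0.079387

0.0794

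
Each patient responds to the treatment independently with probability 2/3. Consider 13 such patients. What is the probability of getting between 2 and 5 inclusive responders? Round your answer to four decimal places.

0.0346

X ~ Binomial(13, 0.666667); P(2 ≤ X ≤ 5) = Σ C(13,k) p^k (1−p)^(13−k) over k:
  k=2: C(13,2)·0.666667^2·0.333333^11 = 0.000196
  k=3: C(13,3)·0.666667^3·0.333333^10 = 0.001435
  k=4: C(13,4)·0.666667^4·0.333333^9 = 0.007175
  k=5: C(13,5)·0.666667^5·0.333333^8 = 0.025832
Total = 0.034638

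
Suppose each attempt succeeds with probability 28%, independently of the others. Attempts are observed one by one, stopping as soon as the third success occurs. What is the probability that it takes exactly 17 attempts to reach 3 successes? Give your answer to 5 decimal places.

0.02650

Y = trial on which the third success occurs; negative binomial, r=3, p=0.28.
P(Y=17) = C(16,2) · p^3 · (1−p)^14
= 120 · 0.021952 · 0.010061 = 0.0265039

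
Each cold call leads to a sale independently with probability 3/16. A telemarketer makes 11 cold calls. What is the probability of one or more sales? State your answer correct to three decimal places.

0.898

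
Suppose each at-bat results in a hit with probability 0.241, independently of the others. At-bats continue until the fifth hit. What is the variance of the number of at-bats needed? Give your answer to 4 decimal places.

65.3398

Y = total at-bats until the fifth success; negative binomial with r=5, p=0.241.
Var(Y) = r(1−p)/p² = 5·0.759 / 0.241² = 65.339784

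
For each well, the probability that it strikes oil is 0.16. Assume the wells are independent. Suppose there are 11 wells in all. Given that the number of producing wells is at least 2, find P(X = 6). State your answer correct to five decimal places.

0.00595

X ~ Binomial(11, 0.16). Want P(X=6 | X≥2) = P(X=6) / P(X≥2).
P(X=6) = C(11,6)·0.16^6·0.84^5 = 0.0032416
P(X≥2) = 1 − 0.1469170 − 0.3078262 = 0.5452568
Ratio = 0.0032416 / 0.5452568 = 0.0059451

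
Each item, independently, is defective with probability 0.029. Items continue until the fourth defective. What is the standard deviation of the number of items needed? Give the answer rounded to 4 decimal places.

Y = total items until the fourth success; negative binomial with r=4, p=0.029.
SD(Y) = √[r(1−p)/p²] = √(4618.311534) = 67.958160

67.9582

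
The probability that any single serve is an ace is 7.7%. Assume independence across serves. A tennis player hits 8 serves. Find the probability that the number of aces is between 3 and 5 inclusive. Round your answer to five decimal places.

0.01903

X ~ Binomial(8, 0.077); P(3 ≤ X ≤ 5) = Σ C(8,k) p^k (1−p)^(8−k) over k:
  k=3: C(8,3)·0.077^3·0.923^5 = 0.0171265
  k=4: C(8,4)·0.077^4·0.923^4 = 0.0017859
  k=5: C(8,5)·0.077^5·0.923^3 = 0.0001192
Total = 0.0190316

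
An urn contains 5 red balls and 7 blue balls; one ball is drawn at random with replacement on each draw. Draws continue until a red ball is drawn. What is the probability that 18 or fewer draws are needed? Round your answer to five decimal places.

Y = number of draws to the first success; geometric, p = 0.416667.
P(Y ≤ 18) = 1 − (1−p)^18 = 1 − 0.0000612 = 0.9999388

0.99994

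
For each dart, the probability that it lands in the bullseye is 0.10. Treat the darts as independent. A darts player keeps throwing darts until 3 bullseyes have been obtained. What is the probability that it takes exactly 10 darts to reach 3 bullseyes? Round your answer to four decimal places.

Y = trial on which the third success occurs; negative binomial, r=3, p=0.10.
P(Y=10) = C(9,2) · p^3 · (1−p)^7
= 36 · 0.001 · 0.4783 = 0.017219

0.0172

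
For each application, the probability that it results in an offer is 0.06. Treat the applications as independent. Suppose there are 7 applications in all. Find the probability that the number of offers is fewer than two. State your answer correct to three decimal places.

X ~ Binomial(7, 0.06); P(X ≤ 1) = Σ C(7,k) p^k (1−p)^(7−k) over k:
  k=0: C(7,0)·0.06^0·0.94^7 = 0.64848
  k=1: C(7,1)·0.06^1·0.94^6 = 0.28975
Total = 0.93822

0.938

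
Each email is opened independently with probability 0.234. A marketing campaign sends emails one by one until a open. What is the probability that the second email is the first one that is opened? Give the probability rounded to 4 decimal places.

Geometric (trials to first success), p = 0.234.
P(Y = 2) = (1−p)^1 · p = 0.766 · 0.234 = 0.179244

0.1792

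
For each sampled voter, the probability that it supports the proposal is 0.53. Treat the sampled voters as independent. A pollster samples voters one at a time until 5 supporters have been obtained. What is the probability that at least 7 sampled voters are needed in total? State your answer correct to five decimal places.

Needing more than 6 sampled voters ⇔ fewer than 5 successes in the first 6. With X ~ Binomial(6, 0.53), P(Y > 6) = P(X ≤ 4).
  k=0: C(6,0)·0.53^0·0.47^6 = 0.0107792
  k=1: C(6,1)·0.53^1·0.47^5 = 0.0729317
  k=2: C(6,2)·0.53^2·0.47^4 = 0.2056054
  k=3: C(6,3)·0.53^3·0.47^3 = 0.3091371
  k=4: C(6,4)·0.53^4·0.47^2 = 0.2614511
P(X ≤ 4) = 0.8599045

0.85990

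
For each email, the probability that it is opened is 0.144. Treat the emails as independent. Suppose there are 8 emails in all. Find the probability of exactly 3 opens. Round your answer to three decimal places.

X ~ Binomial(n=8, p=0.144).
P(X=3) = C(8,3) · p^3 · (1−p)^5
= 56 · 0.002986 · 0.45959 = 0.07685

0.077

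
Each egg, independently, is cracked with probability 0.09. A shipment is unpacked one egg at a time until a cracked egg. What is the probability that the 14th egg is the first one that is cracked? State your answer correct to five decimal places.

Geometric (trials to first success), p = 0.09.
P(Y = 14) = (1−p)^13 · p = 0.29345 · 0.09 = 0.0264107

0.02641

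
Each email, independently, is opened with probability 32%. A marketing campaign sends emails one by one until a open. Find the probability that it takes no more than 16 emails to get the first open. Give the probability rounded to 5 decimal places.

Y = number of emails to the first success; geometric, p = 0.32.
P(Y ≤ 16) = 1 − (1−p)^16 = 1 − 0.0020900 = 0.9979100

0.99791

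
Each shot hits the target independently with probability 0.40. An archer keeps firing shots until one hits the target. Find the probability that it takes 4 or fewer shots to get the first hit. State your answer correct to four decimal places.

Y = number of shots to the first success; geometric, p = 0.40.
P(Y ≤ 4) = 1 − (1−p)^4 = 1 − 0.129600 = 0.870400

0.8704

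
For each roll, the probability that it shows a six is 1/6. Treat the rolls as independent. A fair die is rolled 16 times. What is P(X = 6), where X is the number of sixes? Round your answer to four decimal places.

0.0277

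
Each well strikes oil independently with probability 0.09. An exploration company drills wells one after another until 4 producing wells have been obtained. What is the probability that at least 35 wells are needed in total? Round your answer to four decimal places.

Needing more than 34 wells ⇔ fewer than 4 successes in the first 34. With X ~ Binomial(34, 0.09), P(Y > 34) = P(X ≤ 3).
  k=0: C(34,0)·0.09^0·0.91^34 = 0.040496
  k=1: C(34,1)·0.09^1·0.91^33 = 0.136172
  k=2: C(34,2)·0.09^2·0.91^32 = 0.222215
  k=3: C(34,3)·0.09^3·0.91^31 = 0.234424
P(X ≤ 3) = 0.633306

0.6333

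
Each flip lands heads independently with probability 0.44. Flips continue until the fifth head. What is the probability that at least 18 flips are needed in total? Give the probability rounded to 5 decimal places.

0.06994

Needing more than 17 flips ⇔ fewer than 5 successes in the first 17. With X ~ Binomial(17, 0.44), P(Y > 17) = P(X ≤ 4).
  k=0: C(17,0)·0.44^0·0.56^17 = 0.0000524
  k=1: C(17,1)·0.44^1·0.56^16 = 0.0006997
  k=2: C(17,2)·0.44^2·0.56^15 = 0.0043981
  k=3: C(17,3)·0.44^3·0.56^14 = 0.0172782
  k=4: C(17,4)·0.44^4·0.56^13 = 0.0475151
P(X ≤ 4) = 0.0699435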